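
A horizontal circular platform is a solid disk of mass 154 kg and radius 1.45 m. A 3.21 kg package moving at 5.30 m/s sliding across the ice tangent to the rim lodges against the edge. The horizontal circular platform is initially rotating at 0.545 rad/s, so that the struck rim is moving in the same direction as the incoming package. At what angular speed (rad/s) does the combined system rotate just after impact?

About the central axle the impulsive forces during the collision are internal, so angular momentum about that axis is conserved.
I_p = ½(154)(1.45)² = 161.9 kg·m². Taking the sense of the package's angular momentum as positive, L_{package} = m v R = (3.21)(5.30)(1.45) = 24.67 kg·m²/s.
L_i = +I_p ω_p + m v R = +(161.9)(0.545) + 24.67 = 112.9 kg·m²/s.
After sticking, I_f = I_p + m R² = 161.9 + (3.21)(1.45)² = 168.6 kg·m².
ω_f = L_i / I_f = 112.9 / 168.6 = 0.6695 rad/s.

|ω_f| ≈ 0.669 rad/s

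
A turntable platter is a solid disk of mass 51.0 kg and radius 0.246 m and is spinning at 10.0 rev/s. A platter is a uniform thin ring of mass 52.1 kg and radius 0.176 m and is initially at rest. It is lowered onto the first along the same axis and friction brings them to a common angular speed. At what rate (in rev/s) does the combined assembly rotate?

No external torque acts about the common axis, so total angular momentum is conserved.
Moments of inertia: I_A = ½(51.0)(0.246)² = 1.543 kg·m²; I_B = (52.1)(0.176)² = 1.614 kg·m².
Taking A's sense as positive: L = (1.543)(10.0) = 15.43 kg·m²·rev/s.
Combined I = 1.543 + 1.614 = 3.157 kg·m².
ω_f = L / I = 15.43 / 3.157 = 4.888 rev/s.

|ω_f| ≈ 4.89 rev/s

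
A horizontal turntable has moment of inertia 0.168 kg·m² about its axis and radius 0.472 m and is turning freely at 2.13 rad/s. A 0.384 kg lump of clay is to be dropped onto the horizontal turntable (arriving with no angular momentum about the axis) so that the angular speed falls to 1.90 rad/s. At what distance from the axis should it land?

r ≈ 0.230 m

The added mass arrives with no angular momentum about the axis, and any external torque about the axis is negligible, so the system's angular momentum is conserved.
I_p ω_i = (I_p + m r²) ω_f ⇒ m r² = I_p(ω_i/ω_f − 1) = 0.1680(2.13/1.90 − 1) = 0.02034 kg·m².
r = √(0.02034/0.384) = 0.2301 m.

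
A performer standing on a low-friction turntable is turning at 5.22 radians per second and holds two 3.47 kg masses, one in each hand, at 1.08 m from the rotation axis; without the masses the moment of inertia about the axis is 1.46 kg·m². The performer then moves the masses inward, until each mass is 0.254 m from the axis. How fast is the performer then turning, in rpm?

ω₂ ≈ 250 rpm

With no external torque about the axis, L is conserved: I₁ω₁ = I₂ω₂.
I₁ = 1.46 + 2(3.47)(1.08)² = 9.555 kg·m²; I₂ = 1.46 + 2(3.47)(0.254)² = 1.908 kg·m².
ω₂ = I₁ω₁ / I₂ = (9.555)(5.22 rad/s) / (1.908) = 26.14 rad/s = 249.7 rpm.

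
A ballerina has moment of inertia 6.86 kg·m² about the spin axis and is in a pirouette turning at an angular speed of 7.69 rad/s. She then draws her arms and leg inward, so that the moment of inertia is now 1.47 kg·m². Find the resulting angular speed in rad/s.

ω₂ ≈ 35.9 rad/s

With no external torque about the axis, L is conserved: I₁ω₁ = I₂ω₂.
ω₂ = I₁ω₁ / I₂ = (6.860)(7.69 rad/s) / (1.470) = 35.89 rad/s.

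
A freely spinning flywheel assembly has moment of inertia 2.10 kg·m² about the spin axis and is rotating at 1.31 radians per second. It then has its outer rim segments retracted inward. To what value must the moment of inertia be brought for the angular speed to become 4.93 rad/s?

No external torque acts about the spin axis, so angular momentum is conserved.
I₂ = I₁ω₁ / ω₂ = (2.10)(1.31) / (4.93) = 0.5580 kg·m².

I₂ ≈ 0.558 kg·m²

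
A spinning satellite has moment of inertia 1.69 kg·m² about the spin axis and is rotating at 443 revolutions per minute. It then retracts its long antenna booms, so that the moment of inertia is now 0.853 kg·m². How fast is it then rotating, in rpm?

No external torque acts about the spin axis, so angular momentum is conserved.
ω₂ = I₁ω₁ / I₂ = (1.690)(443 rpm) / (0.8530) = 877.7 rpm.

ω₂ ≈ 878 rpm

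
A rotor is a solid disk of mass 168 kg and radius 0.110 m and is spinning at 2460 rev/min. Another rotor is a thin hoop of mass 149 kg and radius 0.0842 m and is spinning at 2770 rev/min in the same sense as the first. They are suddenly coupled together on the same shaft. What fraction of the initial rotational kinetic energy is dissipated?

fraction ≈ 0.00349

No external torque acts about the common axis, so total angular momentum is conserved.
Moments of inertia: I_A = ½(168)(0.110)² = 1.016 kg·m²; I_B = (149)(0.0842)² = 1.056 kg·m².
Taking A's sense as positive: L = (1.016)(2460) + (1.056)(2770) = 5426 kg·m²·rpm.
Combined I = 1.016 + 1.056 = 2.073 kg·m².
ω_f = L / I = 5426 / 2.073 = 2618 rpm.
KE_i = ½ΣIω² = 78170 J; KE_f = ½(2.073)(274.2)² = 77900 J.
Fraction dissipated = (KE_i − KE_f)/KE_i = 0.003492.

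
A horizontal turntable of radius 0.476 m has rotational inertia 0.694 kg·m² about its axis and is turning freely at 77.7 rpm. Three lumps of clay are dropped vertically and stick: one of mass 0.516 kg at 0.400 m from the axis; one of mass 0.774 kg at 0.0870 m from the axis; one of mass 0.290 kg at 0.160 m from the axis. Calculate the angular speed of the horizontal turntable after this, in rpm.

ω_f ≈ 68.3 rpm

No external torque acts about the axis; L_before = L_after.
Added inertia Σmr² = (0.516)(0.400)² + (0.774)(0.0870)² + (0.290)(0.160)² = 0.09584 kg·m²; I_f = 0.6940 + 0.09584 = 0.7898 kg·m².
ω_f = I_p ω_i / I_f = (0.6940)(77.7) / 0.7898 = 68.27 rpm.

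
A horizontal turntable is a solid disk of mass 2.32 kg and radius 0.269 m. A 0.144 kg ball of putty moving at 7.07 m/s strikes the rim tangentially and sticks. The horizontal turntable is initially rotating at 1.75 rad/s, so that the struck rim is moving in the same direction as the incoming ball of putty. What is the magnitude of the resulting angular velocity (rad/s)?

|ω_f| ≈ 4.46 rad/s

The axle reaction passes through the axle and exerts no torque about it; angular momentum about the axle is conserved through the impact.
I_p = ½(2.32)(0.269)² = 0.08394 kg·m². Taking the sense of the ball of putty's angular momentum as positive, L_{ball} = m v R = (0.144)(7.07)(0.269) = 0.2739 kg·m²/s.
L_i = +I_p ω_p + m v R = +(0.08394)(1.75) + 0.2739 = 0.4208 kg·m²/s.
After sticking, I_f = I_p + m R² = 0.08394 + (0.144)(0.269)² = 0.09436 kg·m².
ω_f = L_i / I_f = 0.4208 / 0.09436 = 4.459 rad/s.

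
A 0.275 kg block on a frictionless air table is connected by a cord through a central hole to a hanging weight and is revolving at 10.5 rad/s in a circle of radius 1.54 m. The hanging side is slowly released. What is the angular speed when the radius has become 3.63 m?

No torque about the axis ⇒ m r₁² ω₁ = m r₂² ω₂.
ω₂ = ω₁ (r₁/r₂)² = (10.5)(1.54/3.63)² = 1.890 rad/s.

ω₂ ≈ 1.89 rad/s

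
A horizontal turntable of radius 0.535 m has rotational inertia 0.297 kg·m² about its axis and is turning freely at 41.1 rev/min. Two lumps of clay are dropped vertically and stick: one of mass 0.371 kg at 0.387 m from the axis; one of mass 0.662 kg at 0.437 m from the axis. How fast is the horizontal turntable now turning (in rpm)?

The added mass arrives with no angular momentum about the axis, and any external torque about the axis is negligible, so the system's angular momentum is conserved.
Added inertia Σmr² = (0.371)(0.387)² + (0.662)(0.437)² = 0.1820 kg·m²; I_f = 0.2970 + 0.1820 = 0.4790 kg·m².
ω_f = I_p ω_i / I_f = (0.2970)(41.1) / 0.4790 = 25.48 rpm.

ω_f ≈ 25.5 rpm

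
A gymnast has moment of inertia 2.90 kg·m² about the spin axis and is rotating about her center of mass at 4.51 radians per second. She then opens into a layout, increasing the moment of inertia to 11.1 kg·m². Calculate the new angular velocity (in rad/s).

ω₂ ≈ 1.18 rad/s

Angular momentum about the spin axis is conserved since the torque about it is zero.
ω₂ = I₁ω₁ / I₂ = (2.900)(4.51 rad/s) / (11.10) = 1.178 rad/s.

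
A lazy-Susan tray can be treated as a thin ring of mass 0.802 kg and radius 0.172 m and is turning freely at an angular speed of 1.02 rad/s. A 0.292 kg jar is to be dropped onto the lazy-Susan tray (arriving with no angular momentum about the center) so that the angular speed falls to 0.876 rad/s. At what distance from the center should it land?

r ≈ 0.116 m

The added mass arrives with no angular momentum about the center, and any external torque about the center is negligible, so the system's angular momentum is conserved.
I_p = (0.802)(0.172)² = 0.02373 kg·m².
I_p ω_i = (I_p + m r²) ω_f ⇒ m r² = I_p(ω_i/ω_f − 1) = 0.02373(1.02/0.876 − 1) = 0.003900 kg·m².
r = √(0.003900/0.292) = 0.1156 m.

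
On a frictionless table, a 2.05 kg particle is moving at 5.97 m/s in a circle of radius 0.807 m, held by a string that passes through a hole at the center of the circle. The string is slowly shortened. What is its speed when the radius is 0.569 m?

Central (radial) force ⇒ zero torque about the center ⇒ m v r is constant.
v₂ = v₁ r₁ / r₂ = (5.97)(0.807) / (0.569) = 8.467 m/s.

v₂ ≈ 8.47 m/s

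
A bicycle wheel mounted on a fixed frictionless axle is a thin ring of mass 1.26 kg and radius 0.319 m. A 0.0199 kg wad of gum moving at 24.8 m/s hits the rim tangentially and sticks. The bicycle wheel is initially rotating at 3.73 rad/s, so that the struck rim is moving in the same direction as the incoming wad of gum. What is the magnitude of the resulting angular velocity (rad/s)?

The axle reaction passes through the axle and exerts no torque about it; angular momentum about the axle is conserved through the impact.
I_p = (1.26)(0.319)² = 0.1282 kg·m². Taking the sense of the wad of gum's angular momentum as positive, L_{wad} = m v R = (0.0199)(24.8)(0.319) = 0.1574 kg·m²/s.
L_i = +I_p ω_p + m v R = +(0.1282)(3.73) + 0.1574 = 0.6357 kg·m²/s.
After sticking, I_f = I_p + m R² = 0.1282 + (0.0199)(0.319)² = 0.1302 kg·m².
ω_f = L_i / I_f = 0.6357 / 0.1302 = 4.881 rad/s.

|ω_f| ≈ 4.88 rad/s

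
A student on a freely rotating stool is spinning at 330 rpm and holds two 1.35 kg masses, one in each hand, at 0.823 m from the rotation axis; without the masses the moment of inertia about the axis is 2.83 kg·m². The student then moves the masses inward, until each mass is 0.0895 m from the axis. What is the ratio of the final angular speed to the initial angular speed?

ω₂/ω₁ ≈ 1.63

With no external torque about the axis, L is conserved: I₁ω₁ = I₂ω₂.
I₁ = 2.83 + 2(1.35)(0.823)² = 4.659 kg·m²; I₂ = 2.83 + 2(1.35)(0.0895)² = 2.852 kg·m².
ω₂/ω₁ = I₁/I₂ = 4.659 / 2.852 = 1.634.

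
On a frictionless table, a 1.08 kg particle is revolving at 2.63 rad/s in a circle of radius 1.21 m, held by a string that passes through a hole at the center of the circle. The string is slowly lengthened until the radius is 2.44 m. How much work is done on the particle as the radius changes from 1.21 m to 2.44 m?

No torque about the axis ⇒ m r₁² ω₁ = m r₂² ω₂.
ω₂ = ω₁ (r₁/r₂)² = (2.63)(1.21/2.44)² = 0.6468 rad/s.
W = ΔKE = ½m(v₂² − v₁²) = -4.124 J.

W ≈ -4.12 J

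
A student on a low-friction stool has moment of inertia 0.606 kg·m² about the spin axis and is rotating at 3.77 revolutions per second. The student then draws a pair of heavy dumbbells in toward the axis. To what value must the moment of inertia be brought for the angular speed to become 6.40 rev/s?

I₂ ≈ 0.357 kg·m²

With no external torque about the axis, L is conserved: I₁ω₁ = I₂ω₂.
I₂ = I₁ω₁ / ω₂ = (0.606)(3.77) / (6.40) = 0.3570 kg·m².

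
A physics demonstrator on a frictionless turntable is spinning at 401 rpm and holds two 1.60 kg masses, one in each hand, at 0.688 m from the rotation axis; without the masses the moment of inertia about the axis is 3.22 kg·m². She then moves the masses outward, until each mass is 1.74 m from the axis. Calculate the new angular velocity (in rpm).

With no external torque about the axis, L is conserved: I₁ω₁ = I₂ω₂.
I₁ = 3.22 + 2(1.60)(0.688)² = 4.735 kg·m²; I₂ = 3.22 + 2(1.60)(1.74)² = 12.91 kg·m².
ω₂ = I₁ω₁ / I₂ = (4.735)(401 rpm) / (12.91) = 147.1 rpm.

ω₂ ≈ 147 rpm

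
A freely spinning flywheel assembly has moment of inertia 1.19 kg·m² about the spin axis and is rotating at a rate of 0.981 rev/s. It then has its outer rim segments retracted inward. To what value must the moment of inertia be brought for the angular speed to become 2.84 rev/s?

I₂ ≈ 0.411 kg·m²

With no external torque about the axis, L is conserved: I₁ω₁ = I₂ω₂.
I₂ = I₁ω₁ / ω₂ = (1.19)(0.981) / (2.84) = 0.4111 kg·m².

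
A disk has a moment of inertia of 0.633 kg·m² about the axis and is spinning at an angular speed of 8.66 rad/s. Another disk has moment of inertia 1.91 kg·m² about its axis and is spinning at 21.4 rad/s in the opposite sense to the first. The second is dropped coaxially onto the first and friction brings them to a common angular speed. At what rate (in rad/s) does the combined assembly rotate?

|ω_f| ≈ 13.9 rad/s

No external torque acts about the common axis, so total angular momentum is conserved.
Taking A's sense as positive: L = (0.6330)(8.66) − (1.910)(21.4) = -35.39 kg·m²·rad/s.
Combined I = 0.6330 + 1.910 = 2.543 kg·m².
ω_f = L / I = -35.39 / 2.543 = -13.92 rad/s.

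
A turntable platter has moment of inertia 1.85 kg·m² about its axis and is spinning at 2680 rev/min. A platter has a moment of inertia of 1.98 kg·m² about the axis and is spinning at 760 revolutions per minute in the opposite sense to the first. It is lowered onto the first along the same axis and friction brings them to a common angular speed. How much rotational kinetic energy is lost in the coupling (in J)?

The coupling torques are internal; angular momentum about the shared axis is conserved.
Taking A's sense as positive: L = (1.850)(2680) − (1.980)(760) = 3453 kg·m²·rpm.
Combined I = 1.850 + 1.980 = 3.830 kg·m².
ω_f = L / I = 3453 / 3.830 = 901.6 rpm.
KE_i = ½ΣIω² = 79130 J; KE_f = ½(3.830)(94.42)² = 17070 J.

ΔKE lost ≈ 62100 J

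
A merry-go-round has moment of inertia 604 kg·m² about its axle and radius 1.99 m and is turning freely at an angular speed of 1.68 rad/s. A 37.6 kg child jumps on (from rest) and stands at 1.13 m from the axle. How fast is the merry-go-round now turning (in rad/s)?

ω_f ≈ 1.56 rad/s

The added mass arrives with no angular momentum about the axle, and any external torque about the axle is negligible, so the system's angular momentum is conserved.
Added inertia Σmr² = (37.6)(1.13)² = 48.01 kg·m²; I_f = 604.0 + 48.01 = 652.0 kg·m².
ω_f = I_p ω_i / I_f = (604.0)(1.68) / 652.0 = 1.556 rad/s.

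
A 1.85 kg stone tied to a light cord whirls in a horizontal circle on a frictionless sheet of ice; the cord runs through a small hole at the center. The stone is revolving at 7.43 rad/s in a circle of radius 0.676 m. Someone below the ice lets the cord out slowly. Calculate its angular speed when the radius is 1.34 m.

ω₂ ≈ 1.89 rad/s

The constraining force is radial, so m r² ω about the center is conserved.
ω₂ = ω₁ (r₁/r₂)² = (7.43)(0.676/1.34)² = 1.891 rad/s.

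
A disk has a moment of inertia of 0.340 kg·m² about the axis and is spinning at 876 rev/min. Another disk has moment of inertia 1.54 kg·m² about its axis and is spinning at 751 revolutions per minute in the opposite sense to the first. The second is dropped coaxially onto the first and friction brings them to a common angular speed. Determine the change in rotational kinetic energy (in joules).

No external torque acts about the common axis, so total angular momentum is conserved.
Taking A's sense as positive: L = (0.3400)(876) − (1.540)(751) = -858.7 kg·m²·rpm.
Combined I = 0.3400 + 1.540 = 1.880 kg·m².
ω_f = L / I = -858.7 / 1.880 = -456.8 rpm.
KE_i = ½ΣIω² = 6193 J; KE_f = ½(1.880)(47.83)² = 2151 J.

ΔKE ≈ -4040 J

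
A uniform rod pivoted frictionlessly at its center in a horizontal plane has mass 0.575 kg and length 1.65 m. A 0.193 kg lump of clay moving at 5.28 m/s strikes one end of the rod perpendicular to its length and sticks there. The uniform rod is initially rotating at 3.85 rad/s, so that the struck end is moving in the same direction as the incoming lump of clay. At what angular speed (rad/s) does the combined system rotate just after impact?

The axle reaction passes through the pivot and exerts no torque about it; angular momentum about the pivot is conserved through the impact.
I_p = (1/12)(0.575)(1.65)² = 0.1305 kg·m². Taking the sense of the lump of clay's angular momentum as positive, L_{lump} = m v R = (0.193)(5.28)(1.65/2) = 0.8407 kg·m²/s.
L_i = +I_p ω_p + m v R = +(0.1305)(3.85) + 0.8407 = 1.343 kg·m²/s.
After sticking, I_f = I_p + m R² = 0.1305 + (0.193)(1.65/2)² = 0.2618 kg·m².
ω_f = L_i / I_f = 1.343 / 0.2618 = 5.129 rad/s.

|ω_f| ≈ 5.13 rad/s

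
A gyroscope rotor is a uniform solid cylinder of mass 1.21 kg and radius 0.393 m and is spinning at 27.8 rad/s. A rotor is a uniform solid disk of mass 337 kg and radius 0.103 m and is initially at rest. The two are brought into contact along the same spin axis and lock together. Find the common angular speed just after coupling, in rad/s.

|ω_f| ≈ 1.38 rad/s

The coupling torques are internal; angular momentum about the shared axis is conserved.
Moments of inertia: I_A = ½(1.21)(0.393)² = 0.09344 kg·m²; I_B = ½(337)(0.103)² = 1.788 kg·m².
Taking A's sense as positive: L = (0.09344)(27.8) = 2.598 kg·m²·rad/s.
Combined I = 0.09344 + 1.788 = 1.881 kg·m².
ω_f = L / I = 2.598 / 1.881 = 1.381 rad/s.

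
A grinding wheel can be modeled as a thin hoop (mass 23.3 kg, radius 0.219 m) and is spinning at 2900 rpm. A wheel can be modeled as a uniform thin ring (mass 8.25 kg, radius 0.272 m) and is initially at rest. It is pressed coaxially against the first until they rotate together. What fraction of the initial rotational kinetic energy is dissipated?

No external torque acts about the common axis, so total angular momentum is conserved.
Moments of inertia: I_A = (23.3)(0.219)² = 1.117 kg·m²; I_B = (8.25)(0.272)² = 0.6104 kg·m².
Taking A's sense as positive: L = (1.117)(2900) = 3241 kg·m²·rpm.
Combined I = 1.117 + 0.6104 = 1.728 kg·m².
ω_f = L / I = 3241 / 1.728 = 1876 rpm.
KE_i = ½ΣIω² = 51530 J; KE_f = ½(1.728)(196.4)² = 33330 J.
Fraction dissipated = (KE_i − KE_f)/KE_i = 0.3533.

fraction ≈ 0.353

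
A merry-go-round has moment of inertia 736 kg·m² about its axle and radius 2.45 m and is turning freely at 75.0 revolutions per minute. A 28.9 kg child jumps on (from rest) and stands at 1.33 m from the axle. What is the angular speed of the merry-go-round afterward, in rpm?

The added mass arrives with no angular momentum about the axle, and any external torque about the axle is negligible, so the system's angular momentum is conserved.
Added inertia Σmr² = (28.9)(1.33)² = 51.12 kg·m²; I_f = 736.0 + 51.12 = 787.1 kg·m².
ω_f = I_p ω_i / I_f = (736.0)(75.0) / 787.1 = 70.13 rpm.

ω_f ≈ 70.1 rpm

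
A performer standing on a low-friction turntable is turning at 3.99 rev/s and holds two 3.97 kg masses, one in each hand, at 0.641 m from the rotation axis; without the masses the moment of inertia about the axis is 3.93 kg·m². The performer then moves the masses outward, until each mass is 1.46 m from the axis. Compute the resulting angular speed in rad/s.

ω₂ ≈ 8.65 rad/s

No external torque acts about the spin axis, so angular momentum is conserved.
I₁ = 3.93 + 2(3.97)(0.641)² = 7.192 kg·m²; I₂ = 3.93 + 2(3.97)(1.46)² = 20.85 kg·m².
ω₂ = I₁ω₁ / I₂ = (7.192)(3.99 rev/s) / (20.85) = 1.376 rev/s = 8.646 rad/s.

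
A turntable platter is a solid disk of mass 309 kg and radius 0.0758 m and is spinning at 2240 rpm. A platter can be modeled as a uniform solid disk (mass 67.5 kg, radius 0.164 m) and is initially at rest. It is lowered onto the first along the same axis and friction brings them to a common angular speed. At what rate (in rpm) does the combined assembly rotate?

No external torque acts about the common axis, so total angular momentum is conserved.
Moments of inertia: I_A = ½(309)(0.0758)² = 0.8877 kg·m²; I_B = ½(67.5)(0.164)² = 0.9077 kg·m².
Taking A's sense as positive: L = (0.8877)(2240) = 1988 kg·m²·rpm.
Combined I = 0.8877 + 0.9077 = 1.795 kg·m².
ω_f = L / I = 1988 / 1.795 = 1107 rpm.

|ω_f| ≈ 1110 rpm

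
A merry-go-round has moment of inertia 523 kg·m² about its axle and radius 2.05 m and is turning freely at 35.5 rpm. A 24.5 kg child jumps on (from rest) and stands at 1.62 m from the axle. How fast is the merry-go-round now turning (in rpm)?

ω_f ≈ 31.6 rpm

No external torque acts about the axle; L_before = L_after.
Added inertia Σmr² = (24.5)(1.62)² = 64.30 kg·m²; I_f = 523.0 + 64.30 = 587.3 kg·m².
ω_f = I_p ω_i / I_f = (523.0)(35.5) / 587.3 = 31.61 rpm.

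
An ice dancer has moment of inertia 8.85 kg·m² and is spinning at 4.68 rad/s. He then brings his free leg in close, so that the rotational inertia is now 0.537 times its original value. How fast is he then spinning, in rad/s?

ω₂ ≈ 8.72 rad/s

No external torque acts about the spin axis, so angular momentum is conserved.
I₂ = 0.537 × 8.85 = 4.752 kg·m².
ω₂ = I₁ω₁ / I₂ = (8.850)(4.68 rad/s) / (4.752) = 8.715 rad/s.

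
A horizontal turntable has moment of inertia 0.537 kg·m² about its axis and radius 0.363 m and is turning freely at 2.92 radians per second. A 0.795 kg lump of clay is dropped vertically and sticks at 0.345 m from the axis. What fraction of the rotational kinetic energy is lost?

No external torque acts about the axis; L_before = L_after.
Added inertia Σmr² = (0.795)(0.345)² = 0.09462 kg·m²; I_f = 0.5370 + 0.09462 = 0.6316 kg·m².
ω_f = I_p ω_i / I_f = (0.5370)(2.92) / 0.6316 = 2.483 rad/s.
KE_i = ½(0.5370)(2.920 rad/s)² = 2.289 J; KE_f = ½(0.6316)(2.483)² = 1.946 J.
Fraction lost = 0.1498.

fraction ≈ 0.150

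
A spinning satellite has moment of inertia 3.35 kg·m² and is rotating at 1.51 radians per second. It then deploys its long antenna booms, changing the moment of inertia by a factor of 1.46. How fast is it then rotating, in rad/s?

ω₂ ≈ 1.03 rad/s

With no external torque about the axis, L is conserved: I₁ω₁ = I₂ω₂.
I₂ = 1.46 × 3.35 = 4.891 kg·m².
ω₂ = I₁ω₁ / I₂ = (3.350)(1.51 rad/s) / (4.891) = 1.034 rad/s.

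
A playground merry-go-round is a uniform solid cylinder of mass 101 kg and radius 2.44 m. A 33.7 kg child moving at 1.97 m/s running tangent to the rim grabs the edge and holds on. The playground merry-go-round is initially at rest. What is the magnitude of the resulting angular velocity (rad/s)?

|ω_f| ≈ 0.323 rad/s

About the axle the impulsive forces during the collision are internal, so angular momentum about that axis is conserved.
I_p = ½(101)(2.44)² = 300.7 kg·m². Taking the sense of the child's angular momentum as positive, L_{child} = m v R = (33.7)(1.97)(2.44) = 162.0 kg·m²/s.
L_i = 0 + 162.0 = 162.0 kg·m²/s.
After sticking, I_f = I_p + m R² = 300.7 + (33.7)(2.44)² = 501.3 kg·m².
ω_f = L_i / I_f = 162.0 / 501.3 = 0.3231 rad/s.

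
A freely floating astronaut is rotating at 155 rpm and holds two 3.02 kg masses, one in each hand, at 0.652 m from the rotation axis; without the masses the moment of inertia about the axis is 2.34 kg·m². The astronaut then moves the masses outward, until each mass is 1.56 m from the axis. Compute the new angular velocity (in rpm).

ω₂ ≈ 44.6 rpm

Angular momentum about the spin axis is conserved since the torque about it is zero.
I₁ = 2.34 + 2(3.02)(0.652)² = 4.908 kg·m²; I₂ = 2.34 + 2(3.02)(1.56)² = 17.04 kg·m².
ω₂ = I₁ω₁ / I₂ = (4.908)(155 rpm) / (17.04) = 44.64 rpm.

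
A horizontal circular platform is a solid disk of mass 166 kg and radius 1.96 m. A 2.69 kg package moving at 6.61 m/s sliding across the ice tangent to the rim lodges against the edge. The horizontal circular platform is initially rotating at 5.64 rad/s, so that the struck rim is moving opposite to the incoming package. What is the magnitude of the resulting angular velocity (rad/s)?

|ω_f| ≈ 5.36 rad/s

About the central axle the impulsive forces during the collision are internal, so angular momentum about that axis is conserved.
I_p = ½(166)(1.96)² = 318.9 kg·m². Taking the sense of the package's angular momentum as positive, L_{package} = m v R = (2.69)(6.61)(1.96) = 34.85 kg·m²/s.
L_i = −I_p ω_p + m v R = −(318.9)(5.64) + 34.85 = -1763 kg·m²/s.
After sticking, I_f = I_p + m R² = 318.9 + (2.69)(1.96)² = 329.2 kg·m².
ω_f = L_i / I_f = -1763 / 329.2 = -5.357 rad/s.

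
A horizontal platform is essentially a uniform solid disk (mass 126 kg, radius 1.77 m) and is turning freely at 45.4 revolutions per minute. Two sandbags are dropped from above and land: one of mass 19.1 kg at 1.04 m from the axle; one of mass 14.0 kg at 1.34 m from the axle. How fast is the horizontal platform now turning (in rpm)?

No external torque acts about the axle; L_before = L_after.
I_p = ½(126)(1.77)² = 197.4 kg·m².
Added inertia Σmr² = (19.1)(1.04)² + (14.0)(1.34)² = 45.80 kg·m²; I_f = 197.4 + 45.80 = 243.2 kg·m².
ω_f = I_p ω_i / I_f = (197.4)(45.4) / 243.2 = 36.85 rpm.

ω_f ≈ 36.8 rpm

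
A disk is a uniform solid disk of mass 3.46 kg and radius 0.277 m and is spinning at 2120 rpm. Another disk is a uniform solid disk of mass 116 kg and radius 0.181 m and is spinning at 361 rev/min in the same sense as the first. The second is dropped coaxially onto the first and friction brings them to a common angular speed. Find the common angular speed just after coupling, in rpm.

No external torque acts about the common axis, so total angular momentum is conserved.
Moments of inertia: I_A = ½(3.46)(0.277)² = 0.1327 kg·m²; I_B = ½(116)(0.181)² = 1.900 kg·m².
Taking A's sense as positive: L = (0.1327)(2120) + (1.900)(361) = 967.4 kg·m²·rpm.
Combined I = 0.1327 + 1.900 = 2.033 kg·m².
ω_f = L / I = 967.4 / 2.033 = 475.9 rpm.

|ω_f| ≈ 476 rpm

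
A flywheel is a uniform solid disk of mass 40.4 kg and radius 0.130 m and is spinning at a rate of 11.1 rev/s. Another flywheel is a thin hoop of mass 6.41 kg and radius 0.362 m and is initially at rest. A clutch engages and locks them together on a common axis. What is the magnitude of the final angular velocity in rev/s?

|ω_f| ≈ 3.21 rev/s

The coupling torques are internal; angular momentum about the shared axis is conserved.
Moments of inertia: I_A = ½(40.4)(0.130)² = 0.3414 kg·m²; I_B = (6.41)(0.362)² = 0.8400 kg·m².
Taking A's sense as positive: L = (0.3414)(11.1) = 3.789 kg·m²·rev/s.
Combined I = 0.3414 + 0.8400 = 1.181 kg·m².
ω_f = L / I = 3.789 / 1.181 = 3.208 rev/s.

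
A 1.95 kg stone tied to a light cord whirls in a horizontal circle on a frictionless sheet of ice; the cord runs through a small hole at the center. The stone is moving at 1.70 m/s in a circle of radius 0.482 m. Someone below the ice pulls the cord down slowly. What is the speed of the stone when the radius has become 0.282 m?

v₂ ≈ 2.91 m/s

Central (radial) force ⇒ zero torque about the center ⇒ m v r is constant.
v₂ = v₁ r₁ / r₂ = (1.70)(0.482) / (0.282) = 2.906 m/s.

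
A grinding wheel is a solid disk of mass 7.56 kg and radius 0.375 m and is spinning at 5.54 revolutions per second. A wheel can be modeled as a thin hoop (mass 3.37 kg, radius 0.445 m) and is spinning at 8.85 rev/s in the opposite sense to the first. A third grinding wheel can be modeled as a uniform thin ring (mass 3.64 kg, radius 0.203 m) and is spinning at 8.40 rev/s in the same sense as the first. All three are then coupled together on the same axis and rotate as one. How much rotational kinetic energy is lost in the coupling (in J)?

ΔKE lost ≈ 1520 J

The coupling torques are internal; angular momentum about the shared axis is conserved.
Moments of inertia: I_A = ½(7.56)(0.375)² = 0.5316 kg·m²; I_B = (3.37)(0.445)² = 0.6673 kg·m²; I_C = (3.64)(0.203)² = 0.1500 kg·m².
Taking A's sense as positive: L = (0.5316)(5.54) − (0.6673)(8.85) + (0.1500)(8.40) = -1.701 kg·m²·rev/s.
Combined I = 0.5316 + 0.6673 + 0.1500 = 1.349 kg·m².
ω_f = L / I = -1.701 / 1.349 = -1.261 rev/s.
KE_i = ½ΣIω² = 1563 J; KE_f = ½(1.349)(7.924)² = 42.35 J.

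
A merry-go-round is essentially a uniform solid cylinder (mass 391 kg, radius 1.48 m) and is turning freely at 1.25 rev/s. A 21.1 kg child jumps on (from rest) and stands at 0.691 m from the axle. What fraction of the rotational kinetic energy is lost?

fraction ≈ 0.0230

The added mass arrives with no angular momentum about the axle, and any external torque about the axle is negligible, so the system's angular momentum is conserved.
I_p = ½(391)(1.48)² = 428.2 kg·m².
Added inertia Σmr² = (21.1)(0.691)² = 10.07 kg·m²; I_f = 428.2 + 10.07 = 438.3 kg·m².
ω_f = I_p ω_i / I_f = (428.2)(1.25) / 438.3 = 1.221 rev/s.
KE_i = ½(428.2)(7.854 rad/s)² = 13210 J; KE_f = ½(438.3)(7.673)² = 12900 J.
Fraction lost = 0.02299.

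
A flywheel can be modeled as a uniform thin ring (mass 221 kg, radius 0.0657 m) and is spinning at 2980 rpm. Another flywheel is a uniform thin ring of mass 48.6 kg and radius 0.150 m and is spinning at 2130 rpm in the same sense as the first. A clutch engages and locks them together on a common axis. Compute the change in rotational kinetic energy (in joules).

No external torque acts about the common axis, so total angular momentum is conserved.
Moments of inertia: I_A = (221)(0.0657)² = 0.9539 kg·m²; I_B = (48.6)(0.150)² = 1.093 kg·m².
Taking A's sense as positive: L = (0.9539)(2980) + (1.093)(2130) = 5172 kg·m²·rpm.
Combined I = 0.9539 + 1.093 = 2.047 kg·m².
ω_f = L / I = 5172 / 2.047 = 2526 rpm.
KE_i = ½ΣIω² = 73650 J; KE_f = ½(2.047)(264.5)² = 71630 J.

ΔKE ≈ -2020 J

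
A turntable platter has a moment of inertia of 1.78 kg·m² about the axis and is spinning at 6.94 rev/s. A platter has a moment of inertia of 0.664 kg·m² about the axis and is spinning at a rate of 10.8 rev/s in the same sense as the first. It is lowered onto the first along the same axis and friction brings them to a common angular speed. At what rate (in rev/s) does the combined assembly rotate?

The coupling torques are internal; angular momentum about the shared axis is conserved.
Taking A's sense as positive: L = (1.780)(6.94) + (0.6640)(10.8) = 19.52 kg·m²·rev/s.
Combined I = 1.780 + 0.6640 = 2.444 kg·m².
ω_f = L / I = 19.52 / 2.444 = 7.989 rev/s.

|ω_f| ≈ 7.99 rev/s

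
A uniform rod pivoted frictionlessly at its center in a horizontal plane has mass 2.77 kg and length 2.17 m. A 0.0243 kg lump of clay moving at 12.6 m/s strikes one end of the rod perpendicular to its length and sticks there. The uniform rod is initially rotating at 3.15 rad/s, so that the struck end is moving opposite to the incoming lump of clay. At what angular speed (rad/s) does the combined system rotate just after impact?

About the pivot the impulsive forces during the collision are internal, so angular momentum about that axis is conserved.
I_p = (1/12)(2.77)(2.17)² = 1.087 kg·m². Taking the sense of the lump of clay's angular momentum as positive, L_{lump} = m v R = (0.0243)(12.6)(2.17/2) = 0.3322 kg·m²/s.
L_i = −I_p ω_p + m v R = −(1.087)(3.15) + 0.3322 = -3.092 kg·m²/s.
After sticking, I_f = I_p + m R² = 1.087 + (0.0243)(2.17/2)² = 1.116 kg·m².
ω_f = L_i / I_f = -3.092 / 1.116 = -2.771 rad/s.

|ω_f| ≈ 2.77 rad/s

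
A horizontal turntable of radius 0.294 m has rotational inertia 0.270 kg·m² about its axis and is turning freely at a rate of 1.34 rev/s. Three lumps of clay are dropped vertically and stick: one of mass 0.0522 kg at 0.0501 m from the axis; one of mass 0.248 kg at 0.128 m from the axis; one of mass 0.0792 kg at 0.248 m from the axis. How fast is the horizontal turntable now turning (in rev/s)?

No external torque acts about the axis; L_before = L_after.
Added inertia Σmr² = (0.0522)(0.0501)² + (0.248)(0.128)² + (0.0792)(0.248)² = 0.009065 kg·m²; I_f = 0.2700 + 0.009065 = 0.2791 kg·m².
ω_f = I_p ω_i / I_f = (0.2700)(1.34) / 0.2791 = 1.296 rev/s.

ω_f ≈ 1.30 rev/s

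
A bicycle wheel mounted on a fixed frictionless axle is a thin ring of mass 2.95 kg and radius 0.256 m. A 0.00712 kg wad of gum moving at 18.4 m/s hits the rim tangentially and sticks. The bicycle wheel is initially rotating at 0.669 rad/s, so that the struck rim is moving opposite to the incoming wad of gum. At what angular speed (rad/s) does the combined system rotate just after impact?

The axle reaction passes through the axle and exerts no torque about it; angular momentum about the axle is conserved through the impact.
I_p = (2.95)(0.256)² = 0.1933 kg·m². Taking the sense of the wad of gum's angular momentum as positive, L_{wad} = m v R = (0.00712)(18.4)(0.256) = 0.03354 kg·m²/s.
L_i = −I_p ω_p + m v R = −(0.1933)(0.669) + 0.03354 = -0.09580 kg·m²/s.
After sticking, I_f = I_p + m R² = 0.1933 + (0.00712)(0.256)² = 0.1938 kg·m².
ω_f = L_i / I_f = -0.09580 / 0.1938 = -0.4943 rad/s.

|ω_f| ≈ 0.494 rad/s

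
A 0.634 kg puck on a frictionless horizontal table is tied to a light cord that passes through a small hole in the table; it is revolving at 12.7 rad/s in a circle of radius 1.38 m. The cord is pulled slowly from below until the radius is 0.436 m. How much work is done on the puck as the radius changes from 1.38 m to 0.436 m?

W ≈ 878 J

No torque about the axis ⇒ m r₁² ω₁ = m r₂² ω₂.
ω₂ = ω₁ (r₁/r₂)² = (12.7)(1.38/0.436)² = 127.2 rad/s.
W = ΔKE = ½m(v₂² − v₁²) = 878.1 J.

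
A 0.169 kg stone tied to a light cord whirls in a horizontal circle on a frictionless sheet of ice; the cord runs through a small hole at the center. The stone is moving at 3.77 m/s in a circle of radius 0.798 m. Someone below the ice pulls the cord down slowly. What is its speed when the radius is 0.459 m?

v₂ ≈ 6.55 m/s

The only horizontal force on the mass is along the cord (radial), so it exerts no torque about the hole and angular momentum m v r is conserved.
v₂ = v₁ r₁ / r₂ = (3.77)(0.798) / (0.459) = 6.554 m/s.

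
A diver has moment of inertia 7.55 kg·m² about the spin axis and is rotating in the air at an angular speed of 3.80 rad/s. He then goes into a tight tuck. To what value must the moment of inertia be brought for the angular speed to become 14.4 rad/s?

Angular momentum about the spin axis is conserved since the torque about it is zero.
I₂ = I₁ω₁ / ω₂ = (7.55)(3.80) / (14.4) = 1.992 kg·m².

I₂ ≈ 1.99 kg·m²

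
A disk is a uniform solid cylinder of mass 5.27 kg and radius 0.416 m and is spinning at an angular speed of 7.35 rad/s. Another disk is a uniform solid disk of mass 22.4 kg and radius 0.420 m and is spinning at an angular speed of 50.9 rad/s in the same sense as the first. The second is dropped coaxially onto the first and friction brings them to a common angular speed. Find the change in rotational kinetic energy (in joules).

No external torque acts about the common axis, so total angular momentum is conserved.
Moments of inertia: I_A = ½(5.27)(0.416)² = 0.4560 kg·m²; I_B = ½(22.4)(0.420)² = 1.976 kg·m².
Taking A's sense as positive: L = (0.4560)(7.35) + (1.976)(50.9) = 103.9 kg·m²·rad/s.
Combined I = 0.4560 + 1.976 = 2.432 kg·m².
ω_f = L / I = 103.9 / 2.432 = 42.73 rad/s.
KE_i = ½ΣIω² = 2572 J; KE_f = ½(2.432)(42.73)² = 2220 J.

ΔKE ≈ -351 J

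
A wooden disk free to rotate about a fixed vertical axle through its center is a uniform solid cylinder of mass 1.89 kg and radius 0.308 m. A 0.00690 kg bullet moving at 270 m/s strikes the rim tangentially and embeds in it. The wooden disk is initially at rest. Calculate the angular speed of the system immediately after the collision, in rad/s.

|ω_f| ≈ 6.35 rad/s

The axle reaction passes through the axle and exerts no torque about it; angular momentum about the axle is conserved through the impact.
I_p = ½(1.89)(0.308)² = 0.08965 kg·m². Taking the sense of the bullet's angular momentum as positive, L_{bullet} = m v R = (0.00690)(270)(0.308) = 0.5738 kg·m²/s.
L_i = 0 + 0.5738 = 0.5738 kg·m²/s.
After sticking, I_f = I_p + m R² = 0.08965 + (0.00690)(0.308)² = 0.09030 kg·m².
ω_f = L_i / I_f = 0.5738 / 0.09030 = 6.354 rad/s.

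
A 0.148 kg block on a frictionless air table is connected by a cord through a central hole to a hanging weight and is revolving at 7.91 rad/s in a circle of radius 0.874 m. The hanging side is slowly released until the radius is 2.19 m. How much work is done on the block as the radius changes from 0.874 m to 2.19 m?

No torque about the axis ⇒ m r₁² ω₁ = m r₂² ω₂.
ω₂ = ω₁ (r₁/r₂)² = (7.91)(0.874/2.19)² = 1.260 rad/s.
W = ΔKE = ½m(v₂² − v₁²) = -2.973 J.

W ≈ -2.97 J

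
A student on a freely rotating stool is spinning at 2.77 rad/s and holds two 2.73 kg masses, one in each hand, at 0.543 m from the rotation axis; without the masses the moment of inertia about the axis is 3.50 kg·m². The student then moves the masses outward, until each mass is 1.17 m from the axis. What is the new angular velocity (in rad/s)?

With no external torque about the axis, L is conserved: I₁ω₁ = I₂ω₂.
I₁ = 3.50 + 2(2.73)(0.543)² = 5.110 kg·m²; I₂ = 3.50 + 2(2.73)(1.17)² = 10.97 kg·m².
ω₂ = I₁ω₁ / I₂ = (5.110)(2.77 rad/s) / (10.97) = 1.290 rad/s.

ω₂ ≈ 1.29 rad/s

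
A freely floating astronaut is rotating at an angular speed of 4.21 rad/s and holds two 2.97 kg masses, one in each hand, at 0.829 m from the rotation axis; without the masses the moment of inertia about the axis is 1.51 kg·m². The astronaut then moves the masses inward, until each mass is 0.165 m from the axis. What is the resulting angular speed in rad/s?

ω₂ ≈ 14.1 rad/s

Angular momentum about the spin axis is conserved since the torque about it is zero.
I₁ = 1.51 + 2(2.97)(0.829)² = 5.592 kg·m²; I₂ = 1.51 + 2(2.97)(0.165)² = 1.672 kg·m².
ω₂ = I₁ω₁ / I₂ = (5.592)(4.21 rad/s) / (1.672) = 14.08 rad/s.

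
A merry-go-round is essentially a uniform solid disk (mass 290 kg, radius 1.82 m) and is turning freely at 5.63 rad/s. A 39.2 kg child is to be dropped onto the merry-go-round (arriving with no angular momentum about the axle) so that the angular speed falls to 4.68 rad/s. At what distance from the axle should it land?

r ≈ 1.58 m

The added mass arrives with no angular momentum about the axle, and any external torque about the axle is negligible, so the system's angular momentum is conserved.
I_p = ½(290)(1.82)² = 480.3 kg·m².
I_p ω_i = (I_p + m r²) ω_f ⇒ m r² = I_p(ω_i/ω_f − 1) = 480.3(5.63/4.68 − 1) = 97.50 kg·m².
r = √(97.50/39.2) = 1.577 m.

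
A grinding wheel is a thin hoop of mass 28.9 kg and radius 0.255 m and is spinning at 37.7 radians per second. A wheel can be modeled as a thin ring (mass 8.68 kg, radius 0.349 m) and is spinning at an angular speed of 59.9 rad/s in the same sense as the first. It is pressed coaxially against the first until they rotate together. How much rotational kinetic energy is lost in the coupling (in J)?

ΔKE lost ≈ 167 J

The coupling torques are internal; angular momentum about the shared axis is conserved.
Moments of inertia: I_A = (28.9)(0.255)² = 1.879 kg·m²; I_B = (8.68)(0.349)² = 1.057 kg·m².
Taking A's sense as positive: L = (1.879)(37.7) + (1.057)(59.9) = 134.2 kg·m²·rad/s.
Combined I = 1.879 + 1.057 = 2.936 kg·m².
ω_f = L / I = 134.2 / 2.936 = 45.69 rad/s.
KE_i = ½ΣIω² = 3232 J; KE_f = ½(2.936)(45.69)² = 3065 J.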